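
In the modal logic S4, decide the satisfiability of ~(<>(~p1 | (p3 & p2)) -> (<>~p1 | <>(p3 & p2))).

1. ~(<>(~p1 | (p3 & p2)) -> (<>~p1 | <>(p3 & p2))), 0
2. <>(~p1 | (p3 & p2)), 0   [~->-rule on 1]
3. ~(<>~p1 | <>(p3 & p2)), 0   [~->-rule on 1]
4. ~<>~p1, 0   [~|-rule on 3]
5. ~<>(p3 & p2), 0   [~|-rule on 3]
6. p1, 0   [~<>-rule on 4 via 0R0]
7. ~(p3 & p2), 0   [~<>-rule on 5 via 0R0]
8. ~p2, 0   [~&-rule on 7 (branches; this branch)]
9. ~p1 | (p3 & p2), 1   [<>-rule on 2: fresh world 1, 0R1]
10. p1, 1   [~<>-rule on 4 via 0R1]
11. ~(p3 & p2), 1   [~<>-rule on 5 via 0R1]
12. p3 & p2, 1   [|-rule on 9 (branches; this branch)]
13. p3, 1   [&-rule on 12]
14. p2, 1   [&-rule on 12]
15. ~p2, 1   [~&-rule on 11 (branches; this branch)]
Accessibility: 0R0, 0R1, 1R1
Branch closes: p2 and ~p2 both at 1.
Every branch closes; the branch above is one of them.

Unsatisfiable (every branch closes)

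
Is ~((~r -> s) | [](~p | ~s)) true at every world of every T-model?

Invalid (countermodel exists)

Tableau for the negation (~r -> s) | [](~p | ~s):
1. (~r -> s) | [](~p | ~s), w0
2. [](~p | ~s), w0
3. ~p | ~s, w0
4. ~s, w0
Accessibility: w0Rw0
The negation has an open branch (countermodel exists).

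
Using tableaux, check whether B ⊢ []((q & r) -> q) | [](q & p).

Tableau for the negation ~([]((q & r) -> q) | [](q & p)):
1. ~([]((q & r) -> q) | [](q & p)), w0
2. ~[]((q & r) -> q), w0
3. ~[](q & p), w0
4. ~((q & r) -> q), w1
5. q & r, w1
6. ~q, w1
7. q, w1
8. r, w1
Accessibility: w0Rw0, w0Rw1, w1Rw0, w1Rw1
Branch closes: q and ~q both at w1.
All branches of the negation close; one closing branch shown above.

Yes, valid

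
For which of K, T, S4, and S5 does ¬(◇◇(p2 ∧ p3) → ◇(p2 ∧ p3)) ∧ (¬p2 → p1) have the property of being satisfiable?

K, T

S4-tableau for the formula:
1. ¬(◇◇(p2 ∧ p3) → ◇(p2 ∧ p3)) ∧ (¬p2 → p1), w0
2. ¬(◇◇(p2 ∧ p3) → ◇(p2 ∧ p3)), w0   [∧-rule on 1]
3. ¬p2 → p1, w0   [∧-rule on 1]
4. ◇◇(p2 ∧ p3), w0   [¬→-rule on 2]
5. ¬◇(p2 ∧ p3), w0   [¬→-rule on 2]
6. ¬(p2 ∧ p3), w0   [¬◇-rule on 5 via w0Rw0]
7. p1, w0   [→-rule on 3 (branches; this branch)]
8. ¬p3, w0   [¬∧-rule on 6 (branches; this branch)]
9. ◇(p2 ∧ p3), w1   [◇-rule on 4: fresh world w1, w0Rw1]
10. ¬(p2 ∧ p3), w1   [¬◇-rule on 5 via w0Rw1]
11. ¬p3, w1   [¬∧-rule on 10 (branches; this branch)]
12. p2 ∧ p3, w2   [◇-rule on 9: fresh world w2, w1Rw2]
13. p2, w2   [∧-rule on 12]
14. p3, w2   [∧-rule on 12]
15. ¬(p2 ∧ p3), w2   [¬◇-rule on 5 via w0Rw2]
16. ¬p3, w2   [¬∧-rule on 15 (branches; this branch)]
Accessibility: w0Rw0, w0Rw1, w0Rw2, w1Rw1, w1Rw2, w2Rw2
Branch closes: p3 and ¬p3 both at w2.
Every branch closes (one shown): unsatisfiable in S4, hence also in S5 (every S5-frame is an S4-frame).
T-tableau for the formula:
1. ¬(◇◇(p2 ∧ p3) → ◇(p2 ∧ p3)) ∧ (¬p2 → p1), w0
2. ¬(◇◇(p2 ∧ p3) → ◇(p2 ∧ p3)), w0   [∧-rule on 1]
3. ¬p2 → p1, w0   [∧-rule on 1]
4. ◇◇(p2 ∧ p3), w0   [¬→-rule on 2]
5. ¬◇(p2 ∧ p3), w0   [¬→-rule on 2]
6. ¬(p2 ∧ p3), w0   [¬◇-rule on 5 via w0Rw0]
7. p1, w0   [→-rule on 3 (branches; this branch)]
8. ¬p3, w0   [¬∧-rule on 6 (branches; this branch)]
9. ◇(p2 ∧ p3), w1   [◇-rule on 4: fresh world w1, w0Rw1]
10. ¬(p2 ∧ p3), w1   [¬◇-rule on 5 via w0Rw1]
11. ¬p3, w1   [¬∧-rule on 10 (branches; this branch)]
12. p2 ∧ p3, w2   [◇-rule on 9: fresh world w2, w1Rw2]
13. p2, w2   [∧-rule on 12]
14. p3, w2   [∧-rule on 12]
Accessibility: w0Rw0, w0Rw1, w1Rw1, w1Rw2, w2Rw2
Complete open branch: satisfiable in T, hence also in K (this T-model is also a K-model).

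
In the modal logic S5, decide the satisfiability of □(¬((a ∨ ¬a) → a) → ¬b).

1. □(¬((a ∨ ¬a) → a) → ¬b), w0
2. ¬((a ∨ ¬a) → a) → ¬b, w0
3. ¬b, w0
Accessibility: w0Rw0

Satisfiable (open branch found)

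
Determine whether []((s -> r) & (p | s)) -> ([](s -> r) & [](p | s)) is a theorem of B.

Yes, valid

Tableau for the negation ~([]((s -> r) & (p | s)) -> ([](s -> r) & [](p | s))):
1. ~([]((s -> r) & (p | s)) -> ([](s -> r) & [](p | s))), 0
2. []((s -> r) & (p | s)), 0
3. ~([](s -> r) & [](p | s)), 0
4. (s -> r) & (p | s), 0
5. s -> r, 0
6. p | s, 0
7. ~[](p | s), 0
8. r, 0
9. s, 0
10. ~(p | s), 1
11. ~p, 1
12. ~s, 1
13. (s -> r) & (p | s), 1
14. s -> r, 1
15. p | s, 1
16. r, 1
17. s, 1
Accessibility: 0R0, 0R1, 1R0, 1R1
Branch closes: s and ~s both at 1.
Every branch of the negation's tableau closes; the branch above is one of them.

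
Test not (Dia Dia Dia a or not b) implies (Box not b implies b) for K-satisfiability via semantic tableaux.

1. not (Dia Dia Dia a or not b) implies (Box not b implies b), 0
2. Box not b implies b, 0   [implies-rule on 1 (branches; this branch)]
3. b, 0   [implies-rule on 2 (branches; this branch)]

Satisfiable (open branch found)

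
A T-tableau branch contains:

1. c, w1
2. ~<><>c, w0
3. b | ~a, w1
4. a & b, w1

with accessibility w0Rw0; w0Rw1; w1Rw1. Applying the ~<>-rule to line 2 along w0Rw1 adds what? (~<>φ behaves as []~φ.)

~<>c, w1

~<>φ behaves as []~φ: propagate the negated body to each accessible world.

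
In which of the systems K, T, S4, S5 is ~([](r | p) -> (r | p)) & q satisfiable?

K-tableau for the formula:
1. ~([](r | p) -> (r | p)) & q, u
2. ~([](r | p) -> (r | p)), u
3. q, u
4. [](r | p), u
5. ~(r | p), u
6. ~r, u
7. ~p, u
Complete open branch: satisfiable in K.
T-tableau for the formula:
1. ~([](r | p) -> (r | p)) & q, u
2. ~([](r | p) -> (r | p)), u
3. q, u
4. [](r | p), u
5. ~(r | p), u
6. ~r, u
7. ~p, u
8. r | p, u
9. p, u
Accessibility: uRu
Branch closes: p and ~p both at u.
Every branch closes (one shown): unsatisfiable in T, hence also in S4, S5 (every S4/S5-frame is a T-frame).

K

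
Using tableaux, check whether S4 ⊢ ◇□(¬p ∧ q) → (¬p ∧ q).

Tableau for the negation ¬(◇□(¬p ∧ q) → (¬p ∧ q)):
1. ¬(◇□(¬p ∧ q) → (¬p ∧ q)), 0
2. ◇□(¬p ∧ q), 0
3. ¬(¬p ∧ q), 0
4. ¬q, 0
5. □(¬p ∧ q), 1
6. ¬p ∧ q, 1
7. ¬p, 1
8. q, 1
Accessibility: 0R0, 0R1, 1R1
The negation has an open branch (countermodel exists).

Invalid (countermodel exists)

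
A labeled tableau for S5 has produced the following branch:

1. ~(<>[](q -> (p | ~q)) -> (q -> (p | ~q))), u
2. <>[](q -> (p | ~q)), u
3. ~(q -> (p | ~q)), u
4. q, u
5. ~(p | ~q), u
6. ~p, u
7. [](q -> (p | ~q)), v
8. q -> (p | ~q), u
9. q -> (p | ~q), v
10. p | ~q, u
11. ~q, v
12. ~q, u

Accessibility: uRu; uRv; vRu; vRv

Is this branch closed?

Closed

Both q and ~q appear at u.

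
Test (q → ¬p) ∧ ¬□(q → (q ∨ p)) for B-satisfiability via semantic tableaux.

No, unsatisfiable

1. (q → ¬p) ∧ ¬□(q → (q ∨ p)), w0
2. q → ¬p, w0
3. ¬□(q → (q ∨ p)), w0
4. ¬p, w0
5. ¬(q → (q ∨ p)), w1
6. q, w1
7. ¬(q ∨ p), w1
8. ¬q, w1
9. ¬p, w1
Accessibility: w0Rw0, w0Rw1, w1Rw0, w1Rw1
Branch closes: q and ¬q both at w1.
(One branch shown.) All branches close.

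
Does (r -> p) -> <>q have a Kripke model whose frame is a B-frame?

1. (r -> p) -> <>q, 0
2. <>q, 0
3. q, 1
Accessibility: 0R0, 0R1, 1R0, 1R1

Yes, satisfiable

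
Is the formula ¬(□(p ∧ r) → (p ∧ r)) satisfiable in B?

No, unsatisfiable

1. ¬(□(p ∧ r) → (p ∧ r)), 0
2. □(p ∧ r), 0
3. ¬(p ∧ r), 0
4. p ∧ r, 0
5. p, 0
6. r, 0
7. ¬r, 0
Accessibility: 0R0
Branch closes: r and ¬r both at 0.
(One branch shown.) All branches close.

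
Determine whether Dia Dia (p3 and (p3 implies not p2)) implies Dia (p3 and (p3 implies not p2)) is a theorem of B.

Tableau for the negation not (Dia Dia (p3 and (p3 implies not p2)) implies Dia (p3 and (p3 implies not p2))):
1. not (Dia Dia (p3 and (p3 implies not p2)) implies Dia (p3 and (p3 implies not p2))), 0
2. Dia Dia (p3 and (p3 implies not p2)), 0   [neg-implies-rule on 1]
3. not Dia (p3 and (p3 implies not p2)), 0   [neg-implies-rule on 1]
4. not (p3 and (p3 implies not p2)), 0   [neg-Dia-rule on 3 via 0R0]
5. not (p3 implies not p2), 0   [neg-and-rule on 4 (branches; this branch)]
6. p3, 0   [neg-implies-rule on 5]
7. p2, 0   [neg-implies-rule on 5]
8. Dia (p3 and (p3 implies not p2)), 1   [Dia-rule on 2: fresh world 1, 0R1]
9. not (p3 and (p3 implies not p2)), 1   [neg-Dia-rule on 3 via 0R1]
10. not (p3 implies not p2), 1   [neg-and-rule on 9 (branches; this branch)]
11. p3, 1   [neg-implies-rule on 10]
12. p2, 1   [neg-implies-rule on 10]
13. p3 and (p3 implies not p2), 2   [Dia-rule on 8: fresh world 2, 1R2]
14. p3, 2   [and-rule on 13]
15. p3 implies not p2, 2   [and-rule on 13]
16. not p2, 2   [implies-rule on 15 (branches; this branch)]
Accessibility: 0R0, 0R1, 1R0, 1R1, 1R2, 2R1, 2R2
The negation has an open branch (countermodel exists).

No, not valid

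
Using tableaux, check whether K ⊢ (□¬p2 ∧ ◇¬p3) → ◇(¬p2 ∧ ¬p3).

Tableau for the negation ¬((□¬p2 ∧ ◇¬p3) → ◇(¬p2 ∧ ¬p3)):
1. ¬((□¬p2 ∧ ◇¬p3) → ◇(¬p2 ∧ ¬p3)), w0
2. □¬p2 ∧ ◇¬p3, w0
3. ¬◇(¬p2 ∧ ¬p3), w0
4. □¬p2, w0
5. ◇¬p3, w0
6. ¬p3, w1
7. ¬(¬p2 ∧ ¬p3), w1
8. ¬p2, w1
9. p3, w1
Accessibility: w0Rw1
Branch closes: p3 and ¬p3 both at w1.
Every branch of the negation's tableau closes; the branch above is one of them.

Valid in K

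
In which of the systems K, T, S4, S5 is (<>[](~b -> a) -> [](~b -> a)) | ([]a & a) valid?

S4-tableau for the negation ~((<>[](~b -> a) -> [](~b -> a)) | ([]a & a)):
1. ~((<>[](~b -> a) -> [](~b -> a)) | ([]a & a)), u
2. ~(<>[](~b -> a) -> [](~b -> a)), u
3. ~([]a & a), u
4. <>[](~b -> a), u
5. ~[](~b -> a), u
6. ~a, u
7. [](~b -> a), v
8. ~b -> a, v
9. a, v
10. ~(~b -> a), w
11. ~b, w
12. ~a, w
Accessibility: uRu, uRv, uRw, vRv, wRw
Complete open branch: countermodel on an S4-frame, so not valid in S4, nor in K, T (the same frame is also a K-frame and a T-frame).
S5-tableau for the negation ~((<>[](~b -> a) -> [](~b -> a)) | ([]a & a)):
1. ~((<>[](~b -> a) -> [](~b -> a)) | ([]a & a)), u
2. ~(<>[](~b -> a) -> [](~b -> a)), u
3. ~([]a & a), u
4. <>[](~b -> a), u
5. ~[](~b -> a), u
6. ~a, u
7. [](~b -> a), v
8. ~b -> a, u
9. ~b -> a, v
10. b, u
11. a, v
12. ~(~b -> a), w
13. ~b, w
14. ~a, w
15. ~b -> a, w
16. a, w
Accessibility: uRu, uRv, uRw, vRu, vRv, vRw, wRu, wRv, wRw
Branch closes: a and ~a both at w.
Every branch closes (one shown): valid in S5.

S5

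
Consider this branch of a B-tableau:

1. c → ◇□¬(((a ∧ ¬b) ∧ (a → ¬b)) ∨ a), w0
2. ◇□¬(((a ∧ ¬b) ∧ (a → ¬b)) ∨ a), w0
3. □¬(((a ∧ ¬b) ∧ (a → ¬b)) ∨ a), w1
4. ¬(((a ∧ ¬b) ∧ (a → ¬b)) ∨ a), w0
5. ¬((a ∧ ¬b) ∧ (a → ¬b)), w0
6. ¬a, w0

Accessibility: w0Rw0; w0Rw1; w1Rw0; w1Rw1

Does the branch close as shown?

Open

No atom appears with both signs at the same world.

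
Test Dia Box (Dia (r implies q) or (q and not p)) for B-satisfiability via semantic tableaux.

1. Dia Box (Dia (r implies q) or (q and not p)), w0
2. Box (Dia (r implies q) or (q and not p)), w1
3. Dia (r implies q) or (q and not p), w0
4. Dia (r implies q) or (q and not p), w1
5. q and not p, w0
6. q, w0
7. not p, w0
8. q and not p, w1
9. q, w1
10. not p, w1
Accessibility: w0Rw0, w0Rw1, w1Rw0, w1Rw1

Satisfiable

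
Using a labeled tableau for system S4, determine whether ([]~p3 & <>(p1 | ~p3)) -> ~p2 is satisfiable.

1. ([]~p3 & <>(p1 | ~p3)) -> ~p2, w0
2. ~p2, w0
Accessibility: w0Rw0

Yes, satisfiable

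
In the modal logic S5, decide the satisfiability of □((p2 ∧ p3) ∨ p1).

Satisfiable

1. □((p2 ∧ p3) ∨ p1), u
2. (p2 ∧ p3) ∨ p1, u
3. p1, u
Accessibility: uRu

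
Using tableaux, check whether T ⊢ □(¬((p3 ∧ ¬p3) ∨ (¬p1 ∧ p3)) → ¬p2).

Tableau for the negation ¬□(¬((p3 ∧ ¬p3) ∨ (¬p1 ∧ p3)) → ¬p2):
1. ¬□(¬((p3 ∧ ¬p3) ∨ (¬p1 ∧ p3)) → ¬p2), w0
2. ¬(¬((p3 ∧ ¬p3) ∨ (¬p1 ∧ p3)) → ¬p2), w1
3. ¬((p3 ∧ ¬p3) ∨ (¬p1 ∧ p3)), w1
4. p2, w1
5. ¬(p3 ∧ ¬p3), w1
6. ¬(¬p1 ∧ p3), w1
7. p3, w1
8. p1, w1
Accessibility: w0Rw0, w0Rw1, w1Rw1
The negation has an open branch (countermodel exists).

Not valid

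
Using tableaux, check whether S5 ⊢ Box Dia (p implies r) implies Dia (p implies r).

Yes, valid

Tableau for the negation not (Box Dia (p implies r) implies Dia (p implies r)):
1. not (Box Dia (p implies r) implies Dia (p implies r)), 0
2. Box Dia (p implies r), 0   [neg-implies-rule on 1]
3. not Dia (p implies r), 0   [neg-implies-rule on 1]
4. Dia (p implies r), 0   [Box-rule on 2 via 0R0]
5. not (p implies r), 0   [neg-Dia-rule on 3 via 0R0]
6. p, 0   [neg-implies-rule on 5]
7. not r, 0   [neg-implies-rule on 5]
8. p implies r, 1   [Dia-rule on 4: fresh world 1, 0R1]
9. Dia (p implies r), 1   [Box-rule on 2 via 0R1]
10. not (p implies r), 1   [neg-Dia-rule on 3 via 0R1]
11. p, 1   [neg-implies-rule on 10]
12. not r, 1   [neg-implies-rule on 10]
13. r, 1   [implies-rule on 8 (branches; this branch)]
Accessibility: 0R0, 0R1, 1R0, 1R1
Branch closes: r and not r both at 1.
All branches of the negation close; one closing branch shown above.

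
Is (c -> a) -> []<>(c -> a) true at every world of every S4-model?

Invalid (countermodel exists)

Tableau for the negation ~((c -> a) -> []<>(c -> a)):
1. ~((c -> a) -> []<>(c -> a)), w0
2. c -> a, w0   [~->-rule on 1]
3. ~[]<>(c -> a), w0   [~->-rule on 1]
4. a, w0   [->-rule on 2 (branches; this branch)]
5. ~<>(c -> a), w1   [~[]-rule on 3: fresh world w1, w0Rw1]
6. ~(c -> a), w1   [~<>-rule on 5 via w1Rw1]
7. c, w1   [~->-rule on 6]
8. ~a, w1   [~->-rule on 6]
Accessibility: w0Rw0, w0Rw1, w1Rw1
The negation has an open branch (countermodel exists).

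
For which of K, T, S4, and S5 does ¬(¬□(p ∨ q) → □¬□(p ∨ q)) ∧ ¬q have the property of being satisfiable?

S4-tableau for the formula:
1. ¬(¬□(p ∨ q) → □¬□(p ∨ q)) ∧ ¬q, u
2. ¬(¬□(p ∨ q) → □¬□(p ∨ q)), u   [∧-rule on 1]
3. ¬q, u   [∧-rule on 1]
4. ¬□(p ∨ q), u   [¬→-rule on 2]
5. ¬□¬□(p ∨ q), u   [¬→-rule on 2]
6. ¬(p ∨ q), v   [¬□-rule on 4: fresh world v, uRv]
7. ¬p, v   [¬∨-rule on 6]
8. ¬q, v   [¬∨-rule on 6]
9. □(p ∨ q), w   [¬□-rule on 5: fresh world w, uRw]
10. p ∨ q, w   [□-rule on 9 via wRw]
11. q, w   [∨-rule on 10 (branches; this branch)]
Accessibility: uRu, uRv, uRw, vRv, wRw
Complete open branch: satisfiable in S4, hence also in K, T (this S4-model is also a K-model and a T-model).
S5-tableau for the formula:
1. ¬(¬□(p ∨ q) → □¬□(p ∨ q)) ∧ ¬q, u
2. ¬(¬□(p ∨ q) → □¬□(p ∨ q)), u   [∧-rule on 1]
3. ¬q, u   [∧-rule on 1]
4. ¬□(p ∨ q), u   [¬→-rule on 2]
5. ¬□¬□(p ∨ q), u   [¬→-rule on 2]
6. ¬(p ∨ q), v   [¬□-rule on 4: fresh world v, uRv]
7. ¬p, v   [¬∨-rule on 6]
8. ¬q, v   [¬∨-rule on 6]
9. □(p ∨ q), w   [¬□-rule on 5: fresh world w, uRw]
10. p ∨ q, u   [□-rule on 9 via wRu]
11. p ∨ q, v   [□-rule on 9 via wRv]
12. p ∨ q, w   [□-rule on 9 via wRw]
13. p, u   [∨-rule on 10 (branches; this branch)]
14. q, v   [∨-rule on 11 (branches; this branch)]
Accessibility: uRu, uRv, uRw, vRu, vRv, vRw, wRu, wRv, wRw
Branch closes: q and ¬q both at v.
Every branch closes (one shown): unsatisfiable in S5.

K, T, S4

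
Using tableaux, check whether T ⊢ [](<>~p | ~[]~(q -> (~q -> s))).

Tableau for the negation ~[](<>~p | ~[]~(q -> (~q -> s))):
1. ~[](<>~p | ~[]~(q -> (~q -> s))), u
2. ~(<>~p | ~[]~(q -> (~q -> s))), v
3. ~<>~p, v
4. []~(q -> (~q -> s)), v
5. p, v
6. ~(q -> (~q -> s)), v
7. q, v
8. ~(~q -> s), v
9. ~q, v
10. ~s, v
Accessibility: uRu, uRv, vRv
Branch closes: q and ~q both at v.
All branches of the negation close; one closing branch shown above.

Valid in T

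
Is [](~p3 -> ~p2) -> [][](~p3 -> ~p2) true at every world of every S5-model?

Valid in S5

Tableau for the negation ~([](~p3 -> ~p2) -> [][](~p3 -> ~p2)):
1. ~([](~p3 -> ~p2) -> [][](~p3 -> ~p2)), 0
2. [](~p3 -> ~p2), 0   [~->-rule on 1]
3. ~[][](~p3 -> ~p2), 0   [~->-rule on 1]
4. ~p3 -> ~p2, 0   [[]-rule on 2 via 0R0]
5. ~p2, 0   [->-rule on 4 (branches; this branch)]
6. ~[](~p3 -> ~p2), 1   [~[]-rule on 3: fresh world 1, 0R1]
7. ~p3 -> ~p2, 1   [[]-rule on 2 via 0R1]
8. ~p2, 1   [->-rule on 7 (branches; this branch)]
9. ~(~p3 -> ~p2), 2   [~[]-rule on 6: fresh world 2, 1R2]
10. ~p3, 2   [~->-rule on 9]
11. p2, 2   [~->-rule on 9]
12. ~p3 -> ~p2, 2   [[]-rule on 2 via 0R2]
13. ~p2, 2   [->-rule on 12 (branches; this branch)]
Accessibility: 0R0, 0R1, 0R2, 1R0, 1R1, 1R2, 2R0, 2R1, 2R2
Branch closes: p2 and ~p2 both at 2.
Every branch of the negation's tableau closes; the branch above is one of them.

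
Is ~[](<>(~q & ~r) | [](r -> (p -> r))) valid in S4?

No, not valid

Tableau for the negation [](<>(~q & ~r) | [](r -> (p -> r))):
1. [](<>(~q & ~r) | [](r -> (p -> r))), w0
2. <>(~q & ~r) | [](r -> (p -> r)), w0
3. [](r -> (p -> r)), w0
4. r -> (p -> r), w0
5. p -> r, w0
6. r, w0
Accessibility: w0Rw0
The negation has an open branch (countermodel exists).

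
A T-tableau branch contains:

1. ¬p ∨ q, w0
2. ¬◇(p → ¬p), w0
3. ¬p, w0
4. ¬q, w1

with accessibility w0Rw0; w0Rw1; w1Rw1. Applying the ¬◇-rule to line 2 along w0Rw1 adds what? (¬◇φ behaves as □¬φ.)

¬(p → ¬p), w1

¬◇φ behaves as □¬φ: propagate the negated body to each accessible world.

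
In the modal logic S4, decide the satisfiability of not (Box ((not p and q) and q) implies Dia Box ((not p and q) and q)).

1. not (Box ((not p and q) and q) implies Dia Box ((not p and q) and q)), u
2. Box ((not p and q) and q), u
3. not Dia Box ((not p and q) and q), u
4. (not p and q) and q, u
5. not p and q, u
6. q, u
7. not p, u
8. not Box ((not p and q) and q), u
9. not ((not p and q) and q), v
10. (not p and q) and q, v
11. not p and q, v
12. q, v
13. not p, v
14. not Box ((not p and q) and q), v
15. not (not p and q), v
16. not q, v
Accessibility: uRu, uRv, vRv
Branch closes: q and not q both at v.
Every branch closes; the branch above is one of them.

Unsatisfiable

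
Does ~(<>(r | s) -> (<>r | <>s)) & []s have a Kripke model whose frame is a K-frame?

Unsatisfiable (every branch closes)

1. ~(<>(r | s) -> (<>r | <>s)) & []s, u
2. ~(<>(r | s) -> (<>r | <>s)), u   [&-rule on 1]
3. []s, u   [&-rule on 1]
4. <>(r | s), u   [~->-rule on 2]
5. ~(<>r | <>s), u   [~->-rule on 2]
6. ~<>r, u   [~|-rule on 5]
7. ~<>s, u   [~|-rule on 5]
8. r | s, v   [<>-rule on 4: fresh world v, uRv]
9. s, v   [[]-rule on 3 via uRv]
10. ~r, v   [~<>-rule on 6 via uRv]
11. ~s, v   [~<>-rule on 7 via uRv]
Accessibility: uRv
Branch closes: s and ~s both at v.
Every branch closes; the branch above is one of them.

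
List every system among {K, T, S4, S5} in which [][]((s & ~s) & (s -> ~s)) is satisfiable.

K

K-tableau for the formula:
1. [][]((s & ~s) & (s -> ~s)), u
Complete open branch: satisfiable in K.
T-tableau for the formula:
1. [][]((s & ~s) & (s -> ~s)), u
2. []((s & ~s) & (s -> ~s)), u
3. (s & ~s) & (s -> ~s), u
4. s & ~s, u
5. s -> ~s, u
6. s, u
7. ~s, u
Accessibility: uRu
Branch closes: s and ~s both at u.
Every branch closes (one shown): unsatisfiable in T, hence also in S4, S5 (every S4/S5-frame is a T-frame).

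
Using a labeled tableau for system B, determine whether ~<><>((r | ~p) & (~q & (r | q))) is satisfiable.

1. ~<><>((r | ~p) & (~q & (r | q))), u
2. ~<>((r | ~p) & (~q & (r | q))), u
3. ~((r | ~p) & (~q & (r | q))), u
4. ~(~q & (r | q)), u
5. ~(r | q), u
6. ~r, u
7. ~q, u
Accessibility: uRu

Yes, satisfiable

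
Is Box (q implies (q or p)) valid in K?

Tableau for the negation not Box (q implies (q or p)):
1. not Box (q implies (q or p)), w0
2. not (q implies (q or p)), w1
3. q, w1
4. not (q or p), w1
5. not q, w1
6. not p, w1
Accessibility: w0Rw1
Branch closes: q and not q both at w1.
All branches of the negation close; one closing branch shown above.

Valid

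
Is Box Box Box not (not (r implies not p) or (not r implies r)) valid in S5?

No, not valid

Tableau for the negation not Box Box Box not (not (r implies not p) or (not r implies r)):
1. not Box Box Box not (not (r implies not p) or (not r implies r)), 0
2. not Box Box not (not (r implies not p) or (not r implies r)), 1
3. not Box not (not (r implies not p) or (not r implies r)), 2
4. not (r implies not p) or (not r implies r), 3
5. not r implies r, 3
6. r, 3
Accessibility: 0R0, 0R1, 0R2, 0R3, 1R0, 1R1, 1R2, 1R3, 2R0, 2R1, 2R2, 2R3, 3R0, 3R1, 3R2, 3R3
The negation has an open branch (countermodel exists).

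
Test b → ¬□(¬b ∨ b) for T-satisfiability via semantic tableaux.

1. b → ¬□(¬b ∨ b), 0
2. ¬b, 0   [→-rule on 1 (branches; this branch)]
Accessibility: 0R0

Satisfiable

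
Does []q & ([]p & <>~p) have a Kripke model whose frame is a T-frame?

No, unsatisfiable

1. []q & ([]p & <>~p), u
2. []q, u
3. []p & <>~p, u
4. []p, u
5. <>~p, u
6. q, u
7. p, u
8. ~p, v
9. q, v
10. p, v
Accessibility: uRu, uRv, vRv
Branch closes: p and ~p both at v.
(One branch shown.) All branches close.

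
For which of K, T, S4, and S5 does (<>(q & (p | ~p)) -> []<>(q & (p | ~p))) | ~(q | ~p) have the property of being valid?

S5

S5-tableau for the negation ~((<>(q & (p | ~p)) -> []<>(q & (p | ~p))) | ~(q | ~p)):
1. ~((<>(q & (p | ~p)) -> []<>(q & (p | ~p))) | ~(q | ~p)), 0
2. ~(<>(q & (p | ~p)) -> []<>(q & (p | ~p))), 0   [~|-rule on 1]
3. q | ~p, 0   [~|-rule on 1]
4. <>(q & (p | ~p)), 0   [~->-rule on 2]
5. ~[]<>(q & (p | ~p)), 0   [~->-rule on 2]
6. ~p, 0   [|-rule on 3 (branches; this branch)]
7. q & (p | ~p), 1   [<>-rule on 4: fresh world 1, 0R1]
8. q, 1   [&-rule on 7]
9. p | ~p, 1   [&-rule on 7]
10. ~p, 1   [|-rule on 9 (branches; this branch)]
11. ~<>(q & (p | ~p)), 2   [~[]-rule on 5: fresh world 2, 0R2]
12. ~(q & (p | ~p)), 0   [~<>-rule on 11 via 2R0]
13. ~(q & (p | ~p)), 1   [~<>-rule on 11 via 2R1]
14. ~(q & (p | ~p)), 2   [~<>-rule on 11 via 2R2]
15. ~q, 0   [~&-rule on 12 (branches; this branch)]
16. ~(p | ~p), 1   [~&-rule on 13 (branches; this branch)]
17. p, 1   [~|-rule on 16]
Accessibility: 0R0, 0R1, 0R2, 1R0, 1R1, 1R2, 2R0, 2R1, 2R2
Branch closes: p and ~p both at 1.
Every branch closes (one shown): valid in S5.
S4-tableau for the negation ~((<>(q & (p | ~p)) -> []<>(q & (p | ~p))) | ~(q | ~p)):
1. ~((<>(q & (p | ~p)) -> []<>(q & (p | ~p))) | ~(q | ~p)), 0
2. ~(<>(q & (p | ~p)) -> []<>(q & (p | ~p))), 0   [~|-rule on 1]
3. q | ~p, 0   [~|-rule on 1]
4. <>(q & (p | ~p)), 0   [~->-rule on 2]
5. ~[]<>(q & (p | ~p)), 0   [~->-rule on 2]
6. ~p, 0   [|-rule on 3 (branches; this branch)]
7. q & (p | ~p), 1   [<>-rule on 4: fresh world 1, 0R1]
8. q, 1   [&-rule on 7]
9. p | ~p, 1   [&-rule on 7]
10. ~p, 1   [|-rule on 9 (branches; this branch)]
11. ~<>(q & (p | ~p)), 2   [~[]-rule on 5: fresh world 2, 0R2]
12. ~(q & (p | ~p)), 2   [~<>-rule on 11 via 2R2]
13. ~q, 2   [~&-rule on 12 (branches; this branch)]
Accessibility: 0R0, 0R1, 0R2, 1R1, 2R2
Complete open branch: countermodel on an S4-frame, so not valid in S4, nor in K, T (the same frame is also a K-frame and a T-frame).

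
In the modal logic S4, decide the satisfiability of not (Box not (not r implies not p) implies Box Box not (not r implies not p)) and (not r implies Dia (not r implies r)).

Unsatisfiable

1. not (Box not (not r implies not p) implies Box Box not (not r implies not p)) and (not r implies Dia (not r implies r)), u
2. not (Box not (not r implies not p) implies Box Box not (not r implies not p)), u
3. not r implies Dia (not r implies r), u
4. Box not (not r implies not p), u
5. not Box Box not (not r implies not p), u
6. not (not r implies not p), u
7. not r, u
8. p, u
9. Dia (not r implies r), u
10. not Box not (not r implies not p), v
11. not (not r implies not p), v
12. not r, v
13. p, v
14. not r implies r, w
15. not (not r implies not p), w
16. not r, w
17. p, w
18. r, w
Accessibility: uRu, uRv, uRw, vRv, wRw
Branch closes: r and not r both at w.
All branches of the tableau close; one closing branch shown above.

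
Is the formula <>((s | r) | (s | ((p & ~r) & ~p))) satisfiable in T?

Satisfiable

1. <>((s | r) | (s | ((p & ~r) & ~p))), w0
2. (s | r) | (s | ((p & ~r) & ~p)), w1
3. s | ((p & ~r) & ~p), w1
4. s, w1
Accessibility: w0Rw0, w0Rw1, w1Rw1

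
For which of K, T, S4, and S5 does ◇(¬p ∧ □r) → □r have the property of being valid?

S5

S4-tableau for the negation ¬(◇(¬p ∧ □r) → □r):
1. ¬(◇(¬p ∧ □r) → □r), w0
2. ◇(¬p ∧ □r), w0   [¬→-rule on 1]
3. ¬□r, w0   [¬→-rule on 1]
4. ¬p ∧ □r, w1   [◇-rule on 2: fresh world w1, w0Rw1]
5. ¬p, w1   [∧-rule on 4]
6. □r, w1   [∧-rule on 4]
7. r, w1   [□-rule on 6 via w1Rw1]
8. ¬r, w2   [¬□-rule on 3: fresh world w2, w0Rw2]
Accessibility: w0Rw0, w0Rw1, w0Rw2, w1Rw1, w2Rw2
Complete open branch: countermodel on an S4-frame, so not valid in S4, nor in K, T (the same frame is also a K-frame and a T-frame).
S5-tableau for the negation ¬(◇(¬p ∧ □r) → □r):
1. ¬(◇(¬p ∧ □r) → □r), w0
2. ◇(¬p ∧ □r), w0   [¬→-rule on 1]
3. ¬□r, w0   [¬→-rule on 1]
4. ¬p ∧ □r, w1   [◇-rule on 2: fresh world w1, w0Rw1]
5. ¬p, w1   [∧-rule on 4]
6. □r, w1   [∧-rule on 4]
7. r, w0   [□-rule on 6 via w1Rw0]
8. r, w1   [□-rule on 6 via w1Rw1]
9. ¬r, w2   [¬□-rule on 3: fresh world w2, w0Rw2]
10. r, w2   [□-rule on 6 via w1Rw2]
Accessibility: w0Rw0, w0Rw1, w0Rw2, w1Rw0, w1Rw1, w1Rw2, w2Rw0, w2Rw1, w2Rw2
Branch closes: r and ¬r both at w2.
Every branch closes (one shown): valid in S5.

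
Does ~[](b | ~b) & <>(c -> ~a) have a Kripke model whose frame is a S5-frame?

Unsatisfiable

1. ~[](b | ~b) & <>(c -> ~a), u
2. ~[](b | ~b), u
3. <>(c -> ~a), u
4. ~(b | ~b), v
5. ~b, v
6. b, v
Accessibility: uRu, uRv, vRu, vRv
Branch closes: b and ~b both at v.
Every branch closes; the branch above is one of them.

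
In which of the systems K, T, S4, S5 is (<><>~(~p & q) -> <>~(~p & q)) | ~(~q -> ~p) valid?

T-tableau for the negation ~((<><>~(~p & q) -> <>~(~p & q)) | ~(~q -> ~p)):
1. ~((<><>~(~p & q) -> <>~(~p & q)) | ~(~q -> ~p)), 0
2. ~(<><>~(~p & q) -> <>~(~p & q)), 0
3. ~q -> ~p, 0
4. <><>~(~p & q), 0
5. ~<>~(~p & q), 0
6. ~p & q, 0
7. ~p, 0
8. q, 0
9. <>~(~p & q), 1
10. ~p & q, 1
11. ~p, 1
12. q, 1
13. ~(~p & q), 2
14. ~q, 2
Accessibility: 0R0, 0R1, 1R1, 1R2, 2R2
Complete open branch: countermodel on a T-frame, so not valid in T, nor in K (the same frame is also a K-frame).
S4-tableau for the negation ~((<><>~(~p & q) -> <>~(~p & q)) | ~(~q -> ~p)):
1. ~((<><>~(~p & q) -> <>~(~p & q)) | ~(~q -> ~p)), 0
2. ~(<><>~(~p & q) -> <>~(~p & q)), 0
3. ~q -> ~p, 0
4. <><>~(~p & q), 0
5. ~<>~(~p & q), 0
6. ~p & q, 0
7. ~p, 0
8. q, 0
9. <>~(~p & q), 1
10. ~p & q, 1
11. ~p, 1
12. q, 1
13. ~(~p & q), 2
14. ~p & q, 2
15. ~p, 2
16. q, 2
17. ~q, 2
Accessibility: 0R0, 0R1, 0R2, 1R1, 1R2, 2R2
Branch closes: q and ~q both at 2.
Every branch closes (one shown): valid in S4, hence also in S5 (every theorem of S4 is a theorem of S5).

S4, S5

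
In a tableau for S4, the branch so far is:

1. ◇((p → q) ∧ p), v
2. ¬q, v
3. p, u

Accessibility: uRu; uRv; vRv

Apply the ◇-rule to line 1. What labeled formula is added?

a fresh world w with vRw, and (p → q) ∧ p at w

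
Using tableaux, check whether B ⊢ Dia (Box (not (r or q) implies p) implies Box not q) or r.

Tableau for the negation not (Dia (Box (not (r or q) implies p) implies Box not q) or r):
1. not (Dia (Box (not (r or q) implies p) implies Box not q) or r), 0
2. not Dia (Box (not (r or q) implies p) implies Box not q), 0   [neg-or-rule on 1]
3. not r, 0   [neg-or-rule on 1]
4. not (Box (not (r or q) implies p) implies Box not q), 0   [neg-Dia-rule on 2 via 0R0]
5. Box (not (r or q) implies p), 0   [neg-implies-rule on 4]
6. not Box not q, 0   [neg-implies-rule on 4]
7. not (r or q) implies p, 0   [Box-rule on 5 via 0R0]
8. p, 0   [implies-rule on 7 (branches; this branch)]
9. q, 1   [neg-Box-rule on 6: fresh world 1, 0R1]
10. not (Box (not (r or q) implies p) implies Box not q), 1   [neg-Dia-rule on 2 via 0R1]
11. Box (not (r or q) implies p), 1   [neg-implies-rule on 10]
12. not Box not q, 1   [neg-implies-rule on 10]
13. not (r or q) implies p, 1   [Box-rule on 5 via 0R1]
14. p, 1   [implies-rule on 13 (branches; this branch)]
15. q, 2   [neg-Box-rule on 12: fresh world 2, 1R2]
16. not (r or q) implies p, 2   [Box-rule on 11 via 1R2]
17. p, 2   [implies-rule on 16 (branches; this branch)]
Accessibility: 0R0, 0R1, 1R0, 1R1, 1R2, 2R1, 2R2
The negation has an open branch (countermodel exists).

Invalid (countermodel exists)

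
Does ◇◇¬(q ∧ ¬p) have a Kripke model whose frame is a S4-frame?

1. ◇◇¬(q ∧ ¬p), u
2. ◇¬(q ∧ ¬p), v
3. ¬(q ∧ ¬p), w
4. p, w
Accessibility: uRu, uRv, uRw, vRv, vRw, wRw

Yes, satisfiable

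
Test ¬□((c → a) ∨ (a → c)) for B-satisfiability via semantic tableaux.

Unsatisfiable

1. ¬□((c → a) ∨ (a → c)), w0
2. ¬((c → a) ∨ (a → c)), w1
3. ¬(c → a), w1
4. ¬(a → c), w1
5. c, w1
6. ¬a, w1
7. a, w1
8. ¬c, w1
Accessibility: w0Rw0, w0Rw1, w1Rw0, w1Rw1
Branch closes: a and ¬a both at w1.
All branches of the tableau close; one closing branch shown above.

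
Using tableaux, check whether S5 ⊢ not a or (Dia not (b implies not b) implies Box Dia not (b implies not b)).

Valid in S5

Tableau for the negation not (not a or (Dia not (b implies not b) implies Box Dia not (b implies not b))):
1. not (not a or (Dia not (b implies not b) implies Box Dia not (b implies not b))), u
2. a, u
3. not (Dia not (b implies not b) implies Box Dia not (b implies not b)), u
4. Dia not (b implies not b), u
5. not Box Dia not (b implies not b), u
6. not (b implies not b), v
7. b, v
8. not Dia not (b implies not b), w
9. b implies not b, u
10. b implies not b, v
11. b implies not b, w
12. not b, u
13. not b, v
Accessibility: uRu, uRv, uRw, vRu, vRv, vRw, wRu, wRv, wRw
Branch closes: b and not b both at v.
Every branch of the negation's tableau closes; the branch above is one of them.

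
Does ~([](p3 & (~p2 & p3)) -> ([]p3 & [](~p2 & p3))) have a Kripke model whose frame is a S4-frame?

Unsatisfiable

1. ~([](p3 & (~p2 & p3)) -> ([]p3 & [](~p2 & p3))), 0
2. [](p3 & (~p2 & p3)), 0
3. ~([]p3 & [](~p2 & p3)), 0
4. p3 & (~p2 & p3), 0
5. p3, 0
6. ~p2 & p3, 0
7. ~p2, 0
8. ~[](~p2 & p3), 0
9. ~(~p2 & p3), 1
10. p3 & (~p2 & p3), 1
11. p3, 1
12. ~p2 & p3, 1
13. ~p2, 1
14. ~p3, 1
Accessibility: 0R0, 0R1, 1R1
Branch closes: p3 and ~p3 both at 1.
(One branch shown.) All branches close.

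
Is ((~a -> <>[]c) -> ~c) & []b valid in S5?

Not valid

Tableau for the negation ~(((~a -> <>[]c) -> ~c) & []b):
1. ~(((~a -> <>[]c) -> ~c) & []b), 0
2. ~[]b, 0   [~&-rule on 1 (branches; this branch)]
3. ~b, 1   [~[]-rule on 2: fresh world 1, 0R1]
Accessibility: 0R0, 0R1, 1R0, 1R1
The negation has an open branch (countermodel exists).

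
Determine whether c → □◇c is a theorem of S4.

Tableau for the negation ¬(c → □◇c):
1. ¬(c → □◇c), w0
2. c, w0
3. ¬□◇c, w0
4. ¬◇c, w1
5. ¬c, w1
Accessibility: w0Rw0, w0Rw1, w1Rw1
The negation has an open branch (countermodel exists).

No, not valid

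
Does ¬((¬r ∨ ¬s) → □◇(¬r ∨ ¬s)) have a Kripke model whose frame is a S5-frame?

1. ¬((¬r ∨ ¬s) → □◇(¬r ∨ ¬s)), u
2. ¬r ∨ ¬s, u   [¬→-rule on 1]
3. ¬□◇(¬r ∨ ¬s), u   [¬→-rule on 1]
4. ¬s, u   [∨-rule on 2 (branches; this branch)]
5. ¬◇(¬r ∨ ¬s), v   [¬□-rule on 3: fresh world v, uRv]
6. ¬(¬r ∨ ¬s), u   [¬◇-rule on 5 via vRu]
7. r, u   [¬∨-rule on 6]
8. s, u   [¬∨-rule on 6]
Accessibility: uRu, uRv, vRu, vRv
Branch closes: s and ¬s both at u.
(One branch shown.) All branches close.

No, unsatisfiable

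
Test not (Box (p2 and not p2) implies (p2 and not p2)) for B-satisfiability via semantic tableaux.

1. not (Box (p2 and not p2) implies (p2 and not p2)), u
2. Box (p2 and not p2), u
3. not (p2 and not p2), u
4. p2 and not p2, u
5. p2, u
6. not p2, u
Accessibility: uRu
Branch closes: p2 and not p2 both at u.
(One branch shown.) All branches close.

No, unsatisfiable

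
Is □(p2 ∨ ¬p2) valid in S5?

Tableau for the negation ¬□(p2 ∨ ¬p2):
1. ¬□(p2 ∨ ¬p2), w0
2. ¬(p2 ∨ ¬p2), w1
3. ¬p2, w1
4. p2, w1
Accessibility: w0Rw0, w0Rw1, w1Rw0, w1Rw1
Branch closes: p2 and ¬p2 both at w1.
Every branch of the negation's tableau closes; the branch above is one of them.

Yes, valid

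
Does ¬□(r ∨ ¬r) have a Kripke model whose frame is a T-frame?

1. ¬□(r ∨ ¬r), u
2. ¬(r ∨ ¬r), v   [¬□-rule on 1: fresh world v, uRv]
3. ¬r, v   [¬∨-rule on 2]
4. r, v   [¬∨-rule on 2]
Accessibility: uRu, uRv, vRv
Branch closes: r and ¬r both at v.
(One branch shown.) All branches close.

Unsatisfiable (every branch closes)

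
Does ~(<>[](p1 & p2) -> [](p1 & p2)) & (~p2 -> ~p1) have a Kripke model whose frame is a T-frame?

Satisfiable

1. ~(<>[](p1 & p2) -> [](p1 & p2)) & (~p2 -> ~p1), w0
2. ~(<>[](p1 & p2) -> [](p1 & p2)), w0
3. ~p2 -> ~p1, w0
4. <>[](p1 & p2), w0
5. ~[](p1 & p2), w0
6. ~p1, w0
7. [](p1 & p2), w1
8. p1 & p2, w1
9. p1, w1
10. p2, w1
11. ~(p1 & p2), w2
12. ~p2, w2
Accessibility: w0Rw0, w0Rw1, w0Rw2, w1Rw1, w2Rw2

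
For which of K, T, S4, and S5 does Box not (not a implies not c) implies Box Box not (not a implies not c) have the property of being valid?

S4, S5

S4-tableau for the negation not (Box not (not a implies not c) implies Box Box not (not a implies not c)):
1. not (Box not (not a implies not c) implies Box Box not (not a implies not c)), w0
2. Box not (not a implies not c), w0   [neg-implies-rule on 1]
3. not Box Box not (not a implies not c), w0   [neg-implies-rule on 1]
4. not (not a implies not c), w0   [Box-rule on 2 via w0Rw0]
5. not a, w0   [neg-implies-rule on 4]
6. c, w0   [neg-implies-rule on 4]
7. not Box not (not a implies not c), w1   [neg-Box-rule on 3: fresh world w1, w0Rw1]
8. not (not a implies not c), w1   [Box-rule on 2 via w0Rw1]
9. not a, w1   [neg-implies-rule on 8]
10. c, w1   [neg-implies-rule on 8]
11. not a implies not c, w2   [neg-Box-rule on 7: fresh world w2, w1Rw2]
12. not (not a implies not c), w2   [Box-rule on 2 via w0Rw2]
13. not a, w2   [neg-implies-rule on 12]
14. c, w2   [neg-implies-rule on 12]
15. not c, w2   [implies-rule on 11 (branches; this branch)]
Accessibility: w0Rw0, w0Rw1, w0Rw2, w1Rw1, w1Rw2, w2Rw2
Branch closes: c and not c both at w2.
Every branch closes (one shown): valid in S4, hence also in S5 (every theorem of S4 is a theorem of S5).
T-tableau for the negation not (Box not (not a implies not c) implies Box Box not (not a implies not c)):
1. not (Box not (not a implies not c) implies Box Box not (not a implies not c)), w0
2. Box not (not a implies not c), w0   [neg-implies-rule on 1]
3. not Box Box not (not a implies not c), w0   [neg-implies-rule on 1]
4. not (not a implies not c), w0   [Box-rule on 2 via w0Rw0]
5. not a, w0   [neg-implies-rule on 4]
6. c, w0   [neg-implies-rule on 4]
7. not Box not (not a implies not c), w1   [neg-Box-rule on 3: fresh world w1, w0Rw1]
8. not (not a implies not c), w1   [Box-rule on 2 via w0Rw1]
9. not a, w1   [neg-implies-rule on 8]
10. c, w1   [neg-implies-rule on 8]
11. not a implies not c, w2   [neg-Box-rule on 7: fresh world w2, w1Rw2]
12. not c, w2   [implies-rule on 11 (branches; this branch)]
Accessibility: w0Rw0, w0Rw1, w1Rw1, w1Rw2, w2Rw2
Complete open branch: countermodel on a T-frame, so not valid in T, nor in K (the same frame is also a K-frame).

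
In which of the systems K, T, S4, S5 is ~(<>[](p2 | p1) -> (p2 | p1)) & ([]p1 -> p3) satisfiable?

S5-tableau for the formula:
1. ~(<>[](p2 | p1) -> (p2 | p1)) & ([]p1 -> p3), w0
2. ~(<>[](p2 | p1) -> (p2 | p1)), w0
3. []p1 -> p3, w0
4. <>[](p2 | p1), w0
5. ~(p2 | p1), w0
6. ~p2, w0
7. ~p1, w0
8. p3, w0
9. [](p2 | p1), w1
10. p2 | p1, w0
11. p2 | p1, w1
12. p1, w0
Accessibility: w0Rw0, w0Rw1, w1Rw0, w1Rw1
Branch closes: p1 and ~p1 both at w0.
Every branch closes (one shown): unsatisfiable in S5.
S4-tableau for the formula:
1. ~(<>[](p2 | p1) -> (p2 | p1)) & ([]p1 -> p3), w0
2. ~(<>[](p2 | p1) -> (p2 | p1)), w0
3. []p1 -> p3, w0
4. <>[](p2 | p1), w0
5. ~(p2 | p1), w0
6. ~p2, w0
7. ~p1, w0
8. p3, w0
9. [](p2 | p1), w1
10. p2 | p1, w1
11. p1, w1
Accessibility: w0Rw0, w0Rw1, w1Rw1
Complete open branch: satisfiable in S4, hence also in K, T (this S4-model is also a K-model and a T-model).

K, T, S4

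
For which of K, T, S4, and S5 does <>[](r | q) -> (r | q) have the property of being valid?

S5-tableau for the negation ~(<>[](r | q) -> (r | q)):
1. ~(<>[](r | q) -> (r | q)), u
2. <>[](r | q), u
3. ~(r | q), u
4. ~r, u
5. ~q, u
6. [](r | q), v
7. r | q, u
8. r | q, v
9. q, u
Accessibility: uRu, uRv, vRu, vRv
Branch closes: q and ~q both at u.
Every branch closes (one shown): valid in S5.
S4-tableau for the negation ~(<>[](r | q) -> (r | q)):
1. ~(<>[](r | q) -> (r | q)), u
2. <>[](r | q), u
3. ~(r | q), u
4. ~r, u
5. ~q, u
6. [](r | q), v
7. r | q, v
8. q, v
Accessibility: uRu, uRv, vRv
Complete open branch: countermodel on an S4-frame, so not valid in S4, nor in K, T (the same frame is also a K-frame and a T-frame).

S5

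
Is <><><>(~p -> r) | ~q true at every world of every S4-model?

Invalid (countermodel exists)

Tableau for the negation ~(<><><>(~p -> r) | ~q):
1. ~(<><><>(~p -> r) | ~q), u
2. ~<><><>(~p -> r), u
3. q, u
4. ~<><>(~p -> r), u
5. ~<>(~p -> r), u
6. ~(~p -> r), u
7. ~p, u
8. ~r, u
Accessibility: uRu
The negation has an open branch (countermodel exists).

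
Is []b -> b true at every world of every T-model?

Valid in T

Tableau for the negation ~([]b -> b):
1. ~([]b -> b), u
2. []b, u
3. ~b, u
4. b, u
Accessibility: uRu
Branch closes: b and ~b both at u.
Every branch of the negation's tableau closes; the branch above is one of them.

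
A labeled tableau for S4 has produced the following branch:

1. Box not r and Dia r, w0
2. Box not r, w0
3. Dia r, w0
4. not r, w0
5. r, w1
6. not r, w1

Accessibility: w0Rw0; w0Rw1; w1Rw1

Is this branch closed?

Yes, closed

Both r and not r appear at w1.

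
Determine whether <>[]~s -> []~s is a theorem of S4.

No, not valid

Tableau for the negation ~(<>[]~s -> []~s):
1. ~(<>[]~s -> []~s), u
2. <>[]~s, u   [~->-rule on 1]
3. ~[]~s, u   [~->-rule on 1]
4. []~s, v   [<>-rule on 2: fresh world v, uRv]
5. ~s, v   [[]-rule on 4 via vRv]
6. s, w   [~[]-rule on 3: fresh world w, uRw]
Accessibility: uRu, uRv, uRw, vRv, wRw
The negation has an open branch (countermodel exists).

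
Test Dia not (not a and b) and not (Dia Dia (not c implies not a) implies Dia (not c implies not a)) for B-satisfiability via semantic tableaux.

Satisfiable (open branch found)

1. Dia not (not a and b) and not (Dia Dia (not c implies not a) implies Dia (not c implies not a)), w0
2. Dia not (not a and b), w0
3. not (Dia Dia (not c implies not a) implies Dia (not c implies not a)), w0
4. Dia Dia (not c implies not a), w0
5. not Dia (not c implies not a), w0
6. not (not c implies not a), w0
7. not c, w0
8. a, w0
9. not (not a and b), w1
10. not (not c implies not a), w1
11. not c, w1
12. a, w1
13. not b, w1
14. Dia (not c implies not a), w2
15. not (not c implies not a), w2
16. not c, w2
17. a, w2
18. not c implies not a, w3
19. not a, w3
Accessibility: w0Rw0, w0Rw1, w0Rw2, w1Rw0, w1Rw1, w2Rw0, w2Rw2, w2Rw3, w3Rw2, w3Rw3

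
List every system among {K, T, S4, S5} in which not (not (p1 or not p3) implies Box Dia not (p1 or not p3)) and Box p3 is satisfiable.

S4-tableau for the formula:
1. not (not (p1 or not p3) implies Box Dia not (p1 or not p3)) and Box p3, 0
2. not (not (p1 or not p3) implies Box Dia not (p1 or not p3)), 0
3. Box p3, 0
4. not (p1 or not p3), 0
5. not Box Dia not (p1 or not p3), 0
6. not p1, 0
7. p3, 0
8. not Dia not (p1 or not p3), 1
9. p3, 1
10. p1 or not p3, 1
11. p1, 1
Accessibility: 0R0, 0R1, 1R1
Complete open branch: satisfiable in S4, hence also in K, T (this S4-model is also a K-model and a T-model).
S5-tableau for the formula:
1. not (not (p1 or not p3) implies Box Dia not (p1 or not p3)) and Box p3, 0
2. not (not (p1 or not p3) implies Box Dia not (p1 or not p3)), 0
3. Box p3, 0
4. not (p1 or not p3), 0
5. not Box Dia not (p1 or not p3), 0
6. not p1, 0
7. p3, 0
8. not Dia not (p1 or not p3), 1
9. p3, 1
10. p1 or not p3, 0
11. p1 or not p3, 1
12. not p3, 0
Accessibility: 0R0, 0R1, 1R0, 1R1
Branch closes: p3 and not p3 both at 0.
Every branch closes (one shown): unsatisfiable in S5.

K, T, S4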